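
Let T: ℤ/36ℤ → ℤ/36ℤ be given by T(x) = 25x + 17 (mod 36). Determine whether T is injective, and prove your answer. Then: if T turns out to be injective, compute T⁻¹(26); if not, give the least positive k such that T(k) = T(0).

Suppose T(u) = T(v) in ℤ/36ℤ. Then 25u + 17 ≡ 25v + 17 (mod 36), so 25(u − v) ≡ 0 (mod 36).
Since gcd(25, 36) = 1, 25 is invertible modulo 36, thus u − v ≡ 0 (mod 36), i.e. u = v.
So T is injective.
We now compute 25⁻¹ mod 36 explicitly. Euclid's algorithm: 36 = 1·25 + 11, 25 = 2·11 + 3, 11 = 3·3 + 2, 3 = 1·2 + 1; back-substituting gives 1 = 13·25 − 9·36, so 25⁻¹ ≡ 13 (mod 36).
Since T is injective, we find T⁻¹(26): we need 25x ≡ 26 − 17 ≡ 9 (mod 36). Using 25⁻¹ = 13: x ≡ 13·9 = 117 = 3·36 + 9, so x = 9.
Check: T(9) = 25·9 + 17 = 242 = 6·36 + 26 ≡ 26 (mod 36).

9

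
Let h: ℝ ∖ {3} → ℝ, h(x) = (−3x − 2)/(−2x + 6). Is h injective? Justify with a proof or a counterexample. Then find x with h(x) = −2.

10/7

Suppose h(a) = h(b). Cross-multiplying: (−3a − 2)(−2b + 6) = (−3b − 2)(−2a + 6).
Expanding both sides and cancelling the symmetric terms leaves −22·(a − b) = 0. Since −22 ≠ 0, a = b. Thus h is injective.
Solving h(x) = −2: cross-multiplying gives −3x − 2 = −2(−2x + 6), which rearranges to −7x = −10, so x = 10/7.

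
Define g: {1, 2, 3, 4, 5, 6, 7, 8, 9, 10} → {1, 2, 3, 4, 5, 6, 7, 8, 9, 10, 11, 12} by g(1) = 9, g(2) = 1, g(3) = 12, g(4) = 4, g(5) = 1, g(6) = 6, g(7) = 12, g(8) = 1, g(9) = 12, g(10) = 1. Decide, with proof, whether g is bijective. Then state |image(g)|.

5

g(2) = 1 = g(5) with 2 ≠ 5, so g is not injective, hence not bijective.
The image of g is {1, 4, 6, 9, 12}, which has 5 elements.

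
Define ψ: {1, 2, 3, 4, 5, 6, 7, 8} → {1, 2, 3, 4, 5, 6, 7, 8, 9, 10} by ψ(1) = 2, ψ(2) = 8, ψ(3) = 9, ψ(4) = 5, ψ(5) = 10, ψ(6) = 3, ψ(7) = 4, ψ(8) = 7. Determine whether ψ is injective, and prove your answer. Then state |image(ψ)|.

The values ψ(1), …, ψ(8) are 2, 8, 9, 5, 10, 3, 4, 7 — all distinct.
So ψ(x_1) = ψ(x_2) only when x_1 = x_2, and ψ is injective.
The image of ψ is {2, 3, 4, 5, 7, 8, 9, 10}, which has 8 elements.

8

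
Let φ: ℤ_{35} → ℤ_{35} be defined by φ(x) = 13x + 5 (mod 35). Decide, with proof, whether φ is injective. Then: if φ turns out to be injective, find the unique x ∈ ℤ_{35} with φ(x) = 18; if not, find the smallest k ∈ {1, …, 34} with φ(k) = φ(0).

1

Suppose φ(x_1) = φ(x_2) in ℤ_{35}. Then 13x_1 + 5 ≡ 13x_2 + 5 (mod 35), so 13(x_1 − x_2) ≡ 0 (mod 35).
Since gcd(13, 35) = 1, 13 is invertible modulo 35, therefore x_1 − x_2 ≡ 0 (mod 35), i.e. x_1 = x_2.
Therefore φ is injective.
We now compute 13⁻¹ mod 35 explicitly. Euclid's algorithm: 35 = 2·13 + 9, 13 = 1·9 + 4, 9 = 2·4 + 1; back-substituting gives 1 = 27·13 − 10·35, so 13⁻¹ ≡ 27 (mod 35).
Since φ is injective, we compute φ⁻¹(18): solve 13x + 5 ≡ 18 (mod 35), i.e. 13x ≡ 13 (mod 35).
Multiplying by 13⁻¹ = 27 gives x ≡ 27·13 = 351 = 10·35 + 1 ≡ 1 (mod 35).
Check: φ(1) = 13·1 + 5 = 18 ≡ 18 (mod 35).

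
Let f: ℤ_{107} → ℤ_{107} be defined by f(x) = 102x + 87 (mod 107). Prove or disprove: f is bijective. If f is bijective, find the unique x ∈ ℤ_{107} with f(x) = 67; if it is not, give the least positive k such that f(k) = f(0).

4

Recall that f is injective if f(s) = f(t) implies s = t.
Suppose f(s) = f(t) in ℤ_{107}. Then 102s + 87 ≡ 102t + 87 (mod 107), so 102(s − t) ≡ 0 (mod 107).
Since gcd(102, 107) = 1, 102 is invertible modulo 107, hence s − t ≡ 0 (mod 107), i.e. s = t.
We now compute 102⁻¹ mod 107 explicitly. Euclid's algorithm: 107 = 1·102 + 5, 102 = 20·5 + 2, 5 = 2·2 + 1; back-substituting gives 1 = 64·102 − 61·107, so 102⁻¹ ≡ 64 (mod 107).
For any y ∈ ℤ_{107}, x = 64(y − 87) mod 107 satisfies f(x) = 102·64(y − 87) + 87 ≡ y (since 102·64 ≡ 1 mod 107). So every y has a preimage.
Hence f is bijective.
Since f is bijective, we compute f⁻¹(67): solve 102x + 87 ≡ 67 (mod 107), i.e. 102x ≡ 87 (mod 107).
Multiplying by 102⁻¹ = 64 gives x ≡ 64·87 = 5568 = 52·107 + 4 ≡ 4 (mod 107).
Check: f(4) = 102·4 + 87 = 495 = 4·107 + 67 ≡ 67 (mod 107).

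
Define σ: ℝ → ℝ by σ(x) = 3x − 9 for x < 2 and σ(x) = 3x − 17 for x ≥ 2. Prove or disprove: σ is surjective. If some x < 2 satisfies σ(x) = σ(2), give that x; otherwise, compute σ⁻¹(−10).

Both pieces are strictly increasing (slopes 3 and 3), so each is injective on its own interval.
The left piece maps (−∞, 2) onto (−∞, −3); the right piece maps [2, ∞) onto [−11, ∞).
The union (−∞, −3) ∪ [−11, ∞) covers ℝ, so σ is surjective.
For the follow-up: the images overlap, so an x < 2 with σ(x) = σ(2) exists. σ(2) = −11; solving 3x − 9 = −11 for x < 2 gives x = (−11 + 9)/3 = −2/3.

-2/3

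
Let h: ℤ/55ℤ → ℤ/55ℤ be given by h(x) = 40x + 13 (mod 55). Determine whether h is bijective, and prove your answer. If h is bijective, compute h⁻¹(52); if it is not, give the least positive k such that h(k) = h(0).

11

We have gcd(40, 55) = 5 > 1. Taking u = 0 and v = 11: h(0) = 13 and h(11) = 40·11 + 13 = 453 ≡ 13 (mod 55).
So h(0) = h(11) while 0 ≠ 11, thus h is not injective, hence not bijective.
Since h is not bijective, we find the least positive k with h(k) = h(0): this means 40k ≡ 0 (mod 55), i.e. 55 ∣ 40k. Since gcd(40, 55) = 5, dividing through by 5 this holds exactly when 11 ∣ 8k, and as gcd(8, 11) = 1, exactly when 11 ∣ k.
The smallest positive such k is 11.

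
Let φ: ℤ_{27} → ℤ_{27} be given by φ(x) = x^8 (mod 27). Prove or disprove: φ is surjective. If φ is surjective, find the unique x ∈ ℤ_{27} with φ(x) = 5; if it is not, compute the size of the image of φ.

10

φ(0) = 0^8 = 0.
φ(3): Repeated squaring mod 27: 3^1 ≡ 3, 3^2 ≡ 3² = 9, 3^4 ≡ 9² = 81 ≡ 0, 3^8 ≡ 0² = 0. So 3^8 ≡ 0 (mod 27).
So φ(0) = φ(3) = 0 while 0 ≠ 3, so φ is not injective.
A non-injective map from the 27-element set ℤ_{27} to itself takes at most 26 distinct values, so it cannot be surjective. Hence φ is not surjective.
Since φ is not surjective, we determine |image(φ)|. Computing x^8 mod 27 for each x (by repeated squaring, reducing mod 27 at every step), the values φ(0), φ(1), …, φ(26) are: 0, 1, 13, 0, 7, 16, 0, 4, 10, 0, 19, 22, 0, 25, 25, 0, 22, 19, 0, 10, 4, 0, 16, 7, 0, 13, 1.
The distinct values are {0, 1, 4, 7, 10, 13, 16, 19, 22, 25}; there are 10 of them.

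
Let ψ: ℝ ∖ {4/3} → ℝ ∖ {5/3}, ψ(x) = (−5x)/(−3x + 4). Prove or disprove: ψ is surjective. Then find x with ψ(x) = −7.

For any y ≠ 5/3, solving y(−3x + 4) = −5x for x gives a well-defined x ≠ 4/3. So ψ is surjective.
Solving ψ(x) = −7: cross-multiplying gives −5x = −7(−3x + 4), which rearranges to −26x = −28, so x = 14/13.

14/13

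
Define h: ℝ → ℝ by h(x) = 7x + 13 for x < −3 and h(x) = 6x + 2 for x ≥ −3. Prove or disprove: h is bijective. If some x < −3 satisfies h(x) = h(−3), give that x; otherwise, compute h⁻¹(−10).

-29/7

Both pieces are strictly increasing (slopes 7 and 6), so each is injective on its own interval.
The left piece maps (−∞, −3) onto (−∞, −8); the right piece maps [−3, ∞) onto [−16, ∞).
These images overlap. In particular h(−3) = −16 (right piece), and solving 7x + 13 = −16 on the left piece gives x = −29/7 < −3.
So h(−29/7) = h(−3) with −29/7 ≠ −3, and h is not injective, hence not bijective. This x = −29/7 is the requested value below −3.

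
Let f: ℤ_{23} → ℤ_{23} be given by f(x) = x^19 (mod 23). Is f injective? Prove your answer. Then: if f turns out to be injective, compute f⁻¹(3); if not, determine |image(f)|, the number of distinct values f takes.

2

Since 23 is prime, the nonzero elements of ℤ_{23} form a cyclic group of order 22.
As gcd(19, 22) = 1, raising to the 19th power is a bijection on this group: if x_1^19 ≡ x_2^19 then (x_1x_2^{−1})^19 = 1, and the only element of order dividing gcd(19, 22) = 1 is 1, so x_1 = x_2.
With f(0) = 0 this makes f injective on all of ℤ_{23}, hence bijective (finite equal-size domain and codomain). In particular f is injective.
Since f is injective, we find the preimage of 3. The inverse of x ↦ x^19 on (ℤ_{23})^× is x ↦ x^7, because 19·7 = 133 = 6·22 + 1 ≡ 1 (mod 22) and x^{22} = 1 for x ≠ 0 (Fermat). So f⁻¹(3) = 3^7 mod 23.
Repeated squaring mod 23: 3^1 ≡ 3, 3^2 ≡ 3² = 9, 3^4 ≡ 9² = 81 ≡ 12. Since 7 = 4 + 2 + 1, 3^7 ≡ 12·9·3: 12·9 = 108 ≡ 16, then 16·3 = 48 ≡ 2. So 3^7 ≡ 2 (mod 23).
Hence f⁻¹(3) = 2.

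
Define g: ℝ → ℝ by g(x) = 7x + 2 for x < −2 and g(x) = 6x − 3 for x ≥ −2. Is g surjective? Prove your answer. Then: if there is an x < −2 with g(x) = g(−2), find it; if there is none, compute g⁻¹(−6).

Both pieces are strictly increasing (slopes 7 and 6), so each is injective on its own interval.
The left piece maps (−∞, −2) onto (−∞, −12); the right piece maps [−2, ∞) onto [−15, ∞).
The union (−∞, −12) ∪ [−15, ∞) covers ℝ, so g is surjective.
For the follow-up: the images overlap, so an x < −2 with g(x) = g(−2) exists. g(−2) = −15; solving 7x + 2 = −15 for x < −2 gives x = (−15 − 2)/7 = −17/7.

-17/7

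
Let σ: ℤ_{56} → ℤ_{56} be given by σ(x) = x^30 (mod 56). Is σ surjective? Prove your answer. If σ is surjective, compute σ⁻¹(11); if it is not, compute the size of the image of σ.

σ(1) = 1^30 = 1.
σ(3): Repeated squaring mod 56: 3^1 ≡ 3, 3^2 ≡ 3² = 9, 3^4 ≡ 9² = 81 ≡ 25, 3^8 ≡ 25² = 625 ≡ 9, 3^16 ≡ 9² = 81 ≡ 25. Since 30 = 16 + 8 + 4 + 2, 3^30 ≡ 25·9·25·9: 25·9 = 225 ≡ 1, then 1·25 = 25, then 25·9 = 225 ≡ 1. So 3^30 ≡ 1 (mod 56).
So σ(1) = σ(3) = 1 while 1 ≠ 3, therefore σ is not injective.
A non-injective map from the 56-element set ℤ_{56} to itself takes at most 55 distinct values, so it cannot be surjective. So σ is not surjective.
Since σ is not surjective, we determine |image(σ)|. Computing x^30 mod 56 for each x (by repeated squaring, reducing mod 56 at every step), the values σ(0), σ(1), …, σ(55) are: 0, 1, 8, 1, 8, 1, 8, 49, 8, 1, 8, 1, 8, 1, 0, 1, 8, 1, 8, 1, 8, 49, 8, 1, 8, 1, 8, 1, 0, 1, 8, 1, 8, 1, 8, 49, 8, 1, 8, 1, 8, 1, 0, 1, 8, 1, 8, 1, 8, 49, 8, 1, 8, 1, 8, 1.
The distinct values are {0, 1, 8, 49}; there are 4 of them.

4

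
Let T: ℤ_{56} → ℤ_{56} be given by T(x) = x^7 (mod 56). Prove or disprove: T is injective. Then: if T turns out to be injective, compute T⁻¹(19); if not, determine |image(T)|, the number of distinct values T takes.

35

T(0) = 0^7 = 0.
T(14): Repeated squaring mod 56: 14^1 ≡ 14, 14^2 ≡ 14² = 196 ≡ 28, 14^4 ≡ 28² = 784 ≡ 0. Since 7 = 4 + 2 + 1, 14^7 ≡ 0·28·14: 0·28 = 0, then 0·14 = 0. So 14^7 ≡ 0 (mod 56).
So T(0) = T(14) = 0 while 0 ≠ 14, so T is not injective.
Since T is not injective, we determine |image(T)|. Computing x^7 mod 56 for each x (by repeated squaring, reducing mod 56 at every step), the values T(0), T(1), …, T(55) are: 0, 1, 16, 3, 32, 5, 48, 7, 8, 9, 24, 11, 40, 13, 0, 15, 16, 17, 32, 19, 48, 21, 8, 23, 24, 25, 40, 27, 0, 29, 16, 31, 32, 33, 48, 35, 8, 37, 24, 39, 40, 41, 0, 43, 16, 45, 32, 47, 48, 49, 8, 51, 24, 53, 40, 55.
The distinct values are {0, 1, 3, 5, 7, 8, 9, 11, 13, 15, 16, 17, 19, 21, 23, 24, 25, 27, 29, 31, 32, 33, 35, 37, 39, 40, 41, 43, 45, 47, 48, 49, 51, 53, 55}; there are 35 of them.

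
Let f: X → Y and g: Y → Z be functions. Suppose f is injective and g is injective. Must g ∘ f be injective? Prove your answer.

injective

Suppose (g ∘ f)(x_1) = (g ∘ f)(x_2), i.e. g(f(x_1)) = g(f(x_2)).
Since g is injective, f(x_1) = f(x_2). Since f is injective, x_1 = x_2. So g ∘ f is injective.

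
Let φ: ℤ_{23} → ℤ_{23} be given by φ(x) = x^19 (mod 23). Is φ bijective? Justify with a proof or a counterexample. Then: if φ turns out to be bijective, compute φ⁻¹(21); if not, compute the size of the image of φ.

10

Since 23 is prime, the nonzero elements of ℤ_{23} form a cyclic group of order 22.
As gcd(19, 22) = 1, raising to the 19th power is a bijection on this group: if u^19 ≡ v^19 then (uv^{−1})^19 = 1, and the only element of order dividing gcd(19, 22) = 1 is 1, so u = v.
With φ(0) = 0 this makes φ injective on all of ℤ_{23}, hence bijective (finite equal-size domain and codomain). In particular φ is bijective.
Since φ is bijective, we find the preimage of 21. The inverse of x ↦ x^19 on (ℤ_{23})^× is x ↦ x^7, because 19·7 = 133 = 6·22 + 1 ≡ 1 (mod 22) and x^{22} = 1 for x ≠ 0 (Fermat). So φ⁻¹(21) = 21^7 mod 23.
Repeated squaring mod 23: 21^1 ≡ 21, 21^2 ≡ 21² = 441 ≡ 4, 21^4 ≡ 4² = 16. Since 7 = 4 + 2 + 1, 21^7 ≡ 16·4·21: 16·4 = 64 ≡ 18, then 18·21 = 378 ≡ 10. So 21^7 ≡ 10 (mod 23).
Hence φ⁻¹(21) = 10.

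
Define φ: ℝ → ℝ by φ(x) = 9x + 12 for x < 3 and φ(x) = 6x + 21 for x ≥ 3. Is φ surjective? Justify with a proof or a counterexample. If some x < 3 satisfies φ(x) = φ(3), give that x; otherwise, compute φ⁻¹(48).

9/2

Both pieces are strictly increasing (slopes 9 and 6), so each is injective on its own interval.
The left piece maps (−∞, 3) onto (−∞, 39); the right piece maps [3, ∞) onto [39, ∞).
These images together cover ℝ, so φ is surjective.
Because the two images are disjoint, no x < 3 has φ(x) = φ(3), so we compute φ⁻¹(48): 48 lies in [39, ∞), so solve 6x + 21 = 48: x = (48 − 21)/6 = 9/2.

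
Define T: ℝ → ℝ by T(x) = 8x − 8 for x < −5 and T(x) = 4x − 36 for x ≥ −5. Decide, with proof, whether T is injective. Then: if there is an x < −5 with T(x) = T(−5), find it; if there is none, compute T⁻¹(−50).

-6

Both pieces are strictly increasing (slopes 8 and 4), so each is injective on its own interval.
The left piece maps (−∞, −5) onto (−∞, −48); the right piece maps [−5, ∞) onto [−56, ∞).
These images overlap. In particular T(−5) = −56 (right piece), and solving 8x − 8 = −56 on the left piece gives x = −6 < −5.
So T(−6) = T(−5) with −6 ≠ −5, and T is not injective. This x = −6 is the requested value below −5.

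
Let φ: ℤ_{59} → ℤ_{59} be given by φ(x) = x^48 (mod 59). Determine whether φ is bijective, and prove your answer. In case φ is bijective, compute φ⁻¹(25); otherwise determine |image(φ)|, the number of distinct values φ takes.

30

φ(29): Repeated squaring mod 59: 29^1 ≡ 29, 29^2 ≡ 29² = 841 ≡ 15, 29^4 ≡ 15² = 225 ≡ 48, 29^8 ≡ 48² = 2304 ≡ 3, 29^16 ≡ 3² = 9, 29^32 ≡ 9² = 81 ≡ 22. Since 48 = 32 + 16, 29^48 ≡ 22·9: 22·9 = 198 ≡ 21. So 29^48 ≡ 21 (mod 59).
φ(30): Repeated squaring mod 59: 30^1 ≡ 30, 30^2 ≡ 30² = 900 ≡ 15, 30^4 ≡ 15² = 225 ≡ 48, 30^8 ≡ 48² = 2304 ≡ 3, 30^16 ≡ 3² = 9, 30^32 ≡ 9² = 81 ≡ 22. Since 48 = 32 + 16, 30^48 ≡ 22·9: 22·9 = 198 ≡ 21. So 30^48 ≡ 21 (mod 59).
So φ(29) = φ(30) = 21 while 29 ≠ 30, thus φ is not injective, hence not bijective.
Since φ is not bijective, we determine |image(φ)|. Computing x^48 mod 59 for each x (by repeated squaring, reducing mod 59 at every step), the values φ(0), φ(1), …, φ(58) are: 0, 1, 45, 53, 19, 15, 25, 12, 29, 36, 26, 17, 4, 41, 9, 28, 7, 5, 27, 22, 49, 46, 57, 35, 3, 48, 16, 20, 51, 21, 21, 51, 20, 16, 48, 3, 35, 57, 46, 49, 22, 27, 5, 7, 28, 9, 41, 4, 17, 26, 36, 29, 12, 25, 15, 19, 53, 45, 1.
The distinct values are {0, 1, 3, 4, 5, 7, 9, 12, 15, 16, 17, 19, 20, 21, 22, 25, 26, 27, 28, 29, 35, 36, 41, 45, 46, 48, 49, 51, 53, 57}; there are 30 of them.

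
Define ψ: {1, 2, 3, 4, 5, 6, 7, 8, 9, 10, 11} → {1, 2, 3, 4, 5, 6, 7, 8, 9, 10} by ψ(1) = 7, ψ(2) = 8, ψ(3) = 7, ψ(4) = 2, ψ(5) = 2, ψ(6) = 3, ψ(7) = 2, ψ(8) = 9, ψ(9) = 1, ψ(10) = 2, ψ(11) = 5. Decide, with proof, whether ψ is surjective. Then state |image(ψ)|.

No element maps to 4, so ψ is not surjective.
The image of ψ is {1, 2, 3, 5, 7, 8, 9}, which has 7 elements.

7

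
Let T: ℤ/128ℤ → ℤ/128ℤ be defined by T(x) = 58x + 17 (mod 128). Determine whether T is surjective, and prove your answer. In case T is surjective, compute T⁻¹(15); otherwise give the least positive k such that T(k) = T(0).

Recall: T is surjective if every y in the codomain equals T(x) for some x in the domain.
Since gcd(58, 128) = 2, we have 58x ≡ 0 (mod 2) for all x, so T(x) ≡ 1 (mod 2).
But 0 ≢ 1 (mod 2), so 0 ∈ ℤ/128ℤ has no preimage. Therefore T is not surjective.
Since T is not surjective, we find the least positive k with T(k) = T(0): this means 58k ≡ 0 (mod 128), i.e. 128 ∣ 58k. Since gcd(58, 128) = 2, dividing through by 2 this holds exactly when 64 ∣ 29k, and as gcd(29, 64) = 1, exactly when 64 ∣ k.
The smallest positive such k is 64.

64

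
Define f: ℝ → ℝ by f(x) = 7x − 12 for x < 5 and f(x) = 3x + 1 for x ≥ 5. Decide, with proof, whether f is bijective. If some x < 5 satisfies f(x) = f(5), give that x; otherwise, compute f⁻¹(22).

Both pieces are strictly increasing (slopes 7 and 3), so each is injective on its own interval.
The left piece maps (−∞, 5) onto (−∞, 23); the right piece maps [5, ∞) onto [16, ∞).
These images overlap. In particular f(5) = 16 (right piece), and solving 7x − 12 = 16 on the left piece gives x = 4 < 5.
So f(4) = f(5) with 4 ≠ 5, and f is not injective, hence not bijective. This x = 4 is the requested value below 5.

4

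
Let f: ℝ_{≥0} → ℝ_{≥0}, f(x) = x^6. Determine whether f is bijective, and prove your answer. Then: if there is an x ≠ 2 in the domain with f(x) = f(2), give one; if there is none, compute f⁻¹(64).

On ℝ_{≥0}, x ↦ x^6 is strictly increasing (injective) and for any y ∈ ℝ_{≥0} the 6th root y^{1/6} lies in ℝ_{≥0} (surjective). So f is bijective.
Since x ↦ x^6 is strictly increasing on ℝ_{≥0}, it is injective there, so no x ≠ 2 in the domain has f(x) = f(2). We therefore compute f⁻¹(64) = 64^{1/6} = 2 (indeed 2^6 = 64).

2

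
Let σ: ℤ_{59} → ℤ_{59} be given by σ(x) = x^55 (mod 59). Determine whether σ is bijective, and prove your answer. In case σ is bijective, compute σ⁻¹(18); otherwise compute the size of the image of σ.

32

Since 59 is prime, the nonzero elements of ℤ_{59} form a cyclic group of order 58.
As gcd(55, 58) = 1, raising to the 55th power is a bijection on this group: if u^55 ≡ v^55 then (uv^{−1})^55 = 1, and the only element of order dividing gcd(55, 58) = 1 is 1, so u = v.
With σ(0) = 0 this makes σ injective on all of ℤ_{59}, hence bijective (finite equal-size domain and codomain). In particular σ is bijective.
Since σ is bijective, we find the preimage of 18. The inverse of x ↦ x^55 on (ℤ_{59})^× is x ↦ x^19, because 55·19 = 1045 = 18·58 + 1 ≡ 1 (mod 58) and x^{58} = 1 for x ≠ 0 (Fermat). So σ⁻¹(18) = 18^19 mod 59.
Repeated squaring mod 59: 18^1 ≡ 18, 18^2 ≡ 18² = 324 ≡ 29, 18^4 ≡ 29² = 841 ≡ 15, 18^8 ≡ 15² = 225 ≡ 48, 18^16 ≡ 48² = 2304 ≡ 3. Since 19 = 16 + 2 + 1, 18^19 ≡ 3·29·18: 3·29 = 87 ≡ 28, then 28·18 = 504 ≡ 32. So 18^19 ≡ 32 (mod 59).
Hence σ⁻¹(18) = 32.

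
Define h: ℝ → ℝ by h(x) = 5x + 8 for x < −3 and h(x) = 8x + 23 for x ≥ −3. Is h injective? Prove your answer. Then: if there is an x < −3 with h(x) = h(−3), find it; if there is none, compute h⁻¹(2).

-21/8

Both pieces are strictly increasing (slopes 5 and 8), so each is injective on its own interval.
The left piece maps (−∞, −3) onto (−∞, −7); the right piece maps [−3, ∞) onto [−1, ∞).
These images are disjoint, so no value is attained by both pieces. Therefore h is injective.
Because the two images are disjoint, no x < −3 has h(x) = h(−3), so we compute h⁻¹(2): 2 lies in [−1, ∞), so solve 8x + 23 = 2: x = (2 − 23)/8 = −21/8.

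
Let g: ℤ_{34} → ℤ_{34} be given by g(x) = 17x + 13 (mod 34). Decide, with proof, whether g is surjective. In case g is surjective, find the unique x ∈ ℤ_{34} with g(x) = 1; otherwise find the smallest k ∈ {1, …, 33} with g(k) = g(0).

Since gcd(17, 34) = 17, we have 17x ≡ 0 (mod 17) for all x, so g(x) ≡ 13 (mod 17).
But 0 ≢ 13 (mod 17), so 0 ∈ ℤ_{34} has no preimage. Thus g is not surjective.
Since g is not surjective, we find the least positive k with g(k) = g(0): this means 17k ≡ 0 (mod 34), i.e. 34 ∣ 17k. Since gcd(17, 34) = 17, dividing through by 17 this holds exactly when 2 ∣ k.
The smallest positive such k is 2.

2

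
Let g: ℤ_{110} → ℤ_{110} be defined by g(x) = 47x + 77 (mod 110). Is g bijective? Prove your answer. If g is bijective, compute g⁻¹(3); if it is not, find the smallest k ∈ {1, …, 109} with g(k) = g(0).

78

If g(s) = g(t), then 47s ≡ 47t (mod 110). Because gcd(47, 110) = 1, we may cancel 47 to get s ≡ t (mod 110).
We now compute 47⁻¹ mod 110 explicitly. Euclid's algorithm: 110 = 2·47 + 16, 47 = 2·16 + 15, 16 = 1·15 + 1; back-substituting gives 1 = 103·47 − 44·110, so 47⁻¹ ≡ 103 (mod 110).
Then y ↦ 103(y − 77) is a two-sided inverse to g, so every y ∈ ℤ_{110} has a preimage.
Hence g is bijective.
Since g is bijective, we find g⁻¹(3): we need 47x ≡ 3 − 77 ≡ 36 (mod 110). Using 47⁻¹ = 103: x ≡ 103·36 = 3708 = 33·110 + 78, so x = 78.
Check: g(78) = 47·78 + 77 = 3743 = 34·110 + 3 ≡ 3 (mod 110).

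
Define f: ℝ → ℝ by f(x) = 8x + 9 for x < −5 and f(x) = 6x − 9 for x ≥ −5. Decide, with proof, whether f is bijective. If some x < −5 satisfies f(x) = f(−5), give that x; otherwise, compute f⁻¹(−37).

Both pieces are strictly increasing (slopes 8 and 6), so each is injective on its own interval.
The left piece maps (−∞, −5) onto (−∞, −31); the right piece maps [−5, ∞) onto [−39, ∞).
These images overlap. In particular f(−5) = −39 (right piece), and solving 8x + 9 = −39 on the left piece gives x = −6 < −5.
So f(−6) = f(−5) with −6 ≠ −5, and f is not injective, hence not bijective. This x = −6 is the requested value below −5.

-6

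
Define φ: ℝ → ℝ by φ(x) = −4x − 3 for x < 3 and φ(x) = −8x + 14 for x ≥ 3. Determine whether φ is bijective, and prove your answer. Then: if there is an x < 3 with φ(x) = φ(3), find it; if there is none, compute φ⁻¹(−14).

7/4

Both pieces are strictly decreasing (slopes −4 and −8), so each is injective on its own interval.
The left piece maps (−∞, 3) onto (−15, ∞); the right piece maps [3, ∞) onto (−∞, −10].
These images overlap. In particular φ(3) = −10 (right piece), and solving −4x − 3 = −10 on the left piece gives x = 7/4 < 3.
So φ(7/4) = φ(3) with 7/4 ≠ 3, and φ is not injective, hence not bijective. This x = 7/4 is the requested value below 3.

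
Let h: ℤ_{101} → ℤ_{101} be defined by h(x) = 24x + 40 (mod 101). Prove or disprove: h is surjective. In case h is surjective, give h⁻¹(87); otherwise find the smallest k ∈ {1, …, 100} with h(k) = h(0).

23

Since gcd(24, 101) = 1, 24 is invertible modulo 101. Euclid's algorithm: 101 = 4·24 + 5, 24 = 4·5 + 4, 5 = 1·4 + 1; back-substituting gives 1 = 80·24 − 19·101, so 24⁻¹ ≡ 80 (mod 101).
For any y ∈ ℤ_{101}, x = 80(y − 40) mod 101 satisfies h(x) = 24·80(y − 40) + 40 ≡ y (since 24·80 ≡ 1 mod 101). So every y has a preimage.
So h is surjective.
Since h is surjective, we compute h⁻¹(87): solve 24x + 40 ≡ 87 (mod 101), i.e. 24x ≡ 47 (mod 101).
Multiplying by 24⁻¹ = 80 gives x ≡ 80·47 = 3760 = 37·101 + 23 ≡ 23 (mod 101).
Check: h(23) = 24·23 + 40 = 592 = 5·101 + 87 ≡ 87 (mod 101).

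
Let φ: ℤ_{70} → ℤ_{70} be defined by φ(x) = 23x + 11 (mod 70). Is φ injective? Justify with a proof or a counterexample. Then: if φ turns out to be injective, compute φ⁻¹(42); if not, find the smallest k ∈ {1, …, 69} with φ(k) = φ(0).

Suppose φ(s) = φ(t) in ℤ_{70}. Then 23s + 11 ≡ 23t + 11 (mod 70), hence 23(s − t) ≡ 0 (mod 70).
Since gcd(23, 70) = 1, 23 is invertible modulo 70, so s − t ≡ 0 (mod 70), i.e. s = t.
Thus φ is injective.
We now compute 23⁻¹ mod 70 explicitly. Euclid's algorithm: 70 = 3·23 + 1; back-substituting gives 1 = 67·23 − 22·70, so 23⁻¹ ≡ 67 (mod 70).
Since φ is injective, we compute φ⁻¹(42): solve 23x + 11 ≡ 42 (mod 70), i.e. 23x ≡ 31 (mod 70).
Multiplying by 23⁻¹ = 67 gives x ≡ 67·31 = 2077 = 29·70 + 47 ≡ 47 (mod 70).
Check: φ(47) = 23·47 + 11 = 1092 = 15·70 + 42 ≡ 42 (mod 70).

47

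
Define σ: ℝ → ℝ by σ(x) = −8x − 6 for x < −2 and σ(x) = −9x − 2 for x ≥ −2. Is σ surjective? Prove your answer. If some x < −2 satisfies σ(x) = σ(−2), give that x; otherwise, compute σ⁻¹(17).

-11/4

Both pieces are strictly decreasing (slopes −8 and −9), so each is injective on its own interval.
The left piece maps (−∞, −2) onto (10, ∞); the right piece maps [−2, ∞) onto (−∞, 16].
The union (10, ∞) ∪ (−∞, 16] covers ℝ, so σ is surjective.
For the follow-up: the images overlap, so an x < −2 with σ(x) = σ(−2) exists. σ(−2) = 16; solving −8x − 6 = 16 for x < −2 gives x = (16 + 6)/(−8) = −11/4.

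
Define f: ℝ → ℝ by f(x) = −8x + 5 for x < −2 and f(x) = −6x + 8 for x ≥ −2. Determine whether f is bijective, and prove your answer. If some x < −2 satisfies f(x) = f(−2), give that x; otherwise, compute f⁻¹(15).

-7/6

Both pieces are strictly decreasing (slopes −8 and −6), so each is injective on its own interval.
The left piece maps (−∞, −2) onto (21, ∞); the right piece maps [−2, ∞) onto (−∞, 20].
The images leave a gap (21 has no preimage), so f is not surjective, hence not bijective.
Because the two images are disjoint, no x < −2 has f(x) = f(−2), so we compute f⁻¹(15): 15 lies in (−∞, 20], so solve −6x + 8 = 15: x = (15 − 8)/(−6) = −7/6.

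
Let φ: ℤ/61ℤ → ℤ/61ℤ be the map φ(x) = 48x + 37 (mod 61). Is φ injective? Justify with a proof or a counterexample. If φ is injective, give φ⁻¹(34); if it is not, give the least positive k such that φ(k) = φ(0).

If φ(s) = φ(t), then 48s ≡ 48t (mod 61). Because gcd(48, 61) = 1, we may cancel 48 to get s ≡ t (mod 61).
Thus φ is injective.
We now compute 48⁻¹ mod 61 explicitly. Euclid's algorithm: 61 = 1·48 + 13, 48 = 3·13 + 9, 13 = 1·9 + 4, 9 = 2·4 + 1; back-substituting gives 1 = 14·48 − 11·61, so 48⁻¹ ≡ 14 (mod 61).
Since φ is injective, we compute φ⁻¹(34): solve 48x + 37 ≡ 34 (mod 61), i.e. 48x ≡ 58 (mod 61).
Multiplying by 48⁻¹ = 14 gives x ≡ 14·58 = 812 = 13·61 + 19 ≡ 19 (mod 61).
Check: φ(19) = 48·19 + 37 = 949 = 15·61 + 34 ≡ 34 (mod 61).

19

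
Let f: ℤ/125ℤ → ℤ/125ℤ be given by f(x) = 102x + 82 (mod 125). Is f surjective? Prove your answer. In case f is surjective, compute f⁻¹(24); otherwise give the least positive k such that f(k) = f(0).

Since gcd(102, 125) = 1, 102 is invertible modulo 125. Euclid's algorithm: 125 = 1·102 + 23, 102 = 4·23 + 10, 23 = 2·10 + 3, 10 = 3·3 + 1; back-substituting gives 1 = 38·102 − 31·125, so 102⁻¹ ≡ 38 (mod 125).
For any y ∈ ℤ/125ℤ, x = 38(y − 82) mod 125 satisfies f(x) = 102·38(y − 82) + 82 ≡ y (since 102·38 ≡ 1 mod 125). So every y has a preimage.
So f is surjective.
Since f is surjective, we find f⁻¹(24): we need 102x ≡ 24 − 82 ≡ 67 (mod 125). Using 102⁻¹ = 38: x ≡ 38·67 = 2546 = 20·125 + 46, so x = 46.
Check: f(46) = 102·46 + 82 = 4774 = 38·125 + 24 ≡ 24 (mod 125).

46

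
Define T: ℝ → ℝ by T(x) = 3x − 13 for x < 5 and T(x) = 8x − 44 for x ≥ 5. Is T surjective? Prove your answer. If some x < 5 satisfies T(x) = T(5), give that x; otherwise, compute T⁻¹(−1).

3

Both pieces are strictly increasing (slopes 3 and 8), so each is injective on its own interval.
The left piece maps (−∞, 5) onto (−∞, 2); the right piece maps [5, ∞) onto [−4, ∞).
The union (−∞, 2) ∪ [−4, ∞) covers ℝ, so T is surjective.
For the follow-up: the images overlap, so an x < 5 with T(x) = T(5) exists. T(5) = −4; solving 3x − 13 = −4 for x < 5 gives x = (−4 + 13)/3 = 3.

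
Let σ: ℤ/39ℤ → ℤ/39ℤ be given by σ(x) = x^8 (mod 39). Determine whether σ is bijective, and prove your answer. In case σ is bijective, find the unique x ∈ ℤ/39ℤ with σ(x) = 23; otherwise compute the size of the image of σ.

σ(1) = 1^8 = 1.
σ(5): Repeated squaring mod 39: 5^1 ≡ 5, 5^2 ≡ 5² = 25, 5^4 ≡ 25² = 625 ≡ 1, 5^8 ≡ 1² = 1. So 5^8 ≡ 1 (mod 39).
So σ(1) = σ(5) = 1 while 1 ≠ 5, hence σ is not injective, hence not bijective.
Since σ is not bijective, we determine |image(σ)|. Computing x^8 mod 39 for each x (by repeated squaring, reducing mod 39 at every step), the values σ(0), σ(1), …, σ(38) are: 0, 1, 22, 9, 16, 1, 3, 16, 1, 3, 22, 22, 27, 13, 1, 9, 22, 16, 27, 16, 16, 27, 16, 22, 9, 1, 13, 27, 22, 22, 3, 1, 16, 3, 1, 16, 9, 22, 1.
The distinct values are {0, 1, 3, 9, 13, 16, 22, 27}; there are 8 of them.

8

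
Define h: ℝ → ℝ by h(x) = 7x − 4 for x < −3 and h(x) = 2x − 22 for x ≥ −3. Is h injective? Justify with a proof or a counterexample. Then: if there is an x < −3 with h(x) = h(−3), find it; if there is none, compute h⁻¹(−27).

Both pieces are strictly increasing (slopes 7 and 2), so each is injective on its own interval.
The left piece maps (−∞, −3) onto (−∞, −25); the right piece maps [−3, ∞) onto [−28, ∞).
These images overlap. In particular h(−3) = −28 (right piece), and solving 7x − 4 = −28 on the left piece gives x = −24/7 < −3.
So h(−24/7) = h(−3) with −24/7 ≠ −3, and h is not injective. This x = −24/7 is the requested value below −3.

-24/7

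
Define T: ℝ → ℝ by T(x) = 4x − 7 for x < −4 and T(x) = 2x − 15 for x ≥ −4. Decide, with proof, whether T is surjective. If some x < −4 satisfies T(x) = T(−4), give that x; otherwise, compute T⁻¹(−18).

-3/2

Both pieces are strictly increasing (slopes 4 and 2), so each is injective on its own interval.
The left piece maps (−∞, −4) onto (−∞, −23); the right piece maps [−4, ∞) onto [−23, ∞).
These images together cover ℝ, so T is surjective.
Because the two images are disjoint, no x < −4 has T(x) = T(−4), so we compute T⁻¹(−18): −18 lies in [−23, ∞), so solve 2x − 15 = −18: x = (−18 + 15)/2 = −3/2.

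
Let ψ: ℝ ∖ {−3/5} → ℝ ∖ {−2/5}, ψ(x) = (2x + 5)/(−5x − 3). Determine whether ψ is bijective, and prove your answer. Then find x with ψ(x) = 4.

Suppose ψ(x_1) = ψ(x_2). Cross-multiplying: (2x_1 + 5)(−5x_2 − 3) = (2x_2 + 5)(−5x_1 − 3).
Expanding both sides and cancelling the symmetric terms leaves 19·(x_1 − x_2) = 0. Since 19 ≠ 0, x_1 = x_2. Thus ψ is injective.
For any y ≠ −2/5, solving y(−5x − 3) = 2x + 5 for x gives a well-defined x ≠ −3/5. So ψ is surjective.
Hence ψ is bijective.
Solving ψ(x) = 4: cross-multiplying gives 2x + 5 = 4(−5x − 3), which rearranges to 22x = −17, so x = −17/22.

-17/22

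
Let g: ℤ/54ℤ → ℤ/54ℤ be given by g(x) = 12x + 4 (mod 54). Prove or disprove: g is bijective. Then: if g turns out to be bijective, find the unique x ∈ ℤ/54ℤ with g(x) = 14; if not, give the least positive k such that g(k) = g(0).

9

Recall that injectivity means: for all a, b in the domain, g(a) = g(b) implies a = b.
We have gcd(12, 54) = 6 > 1. Taking a = 0 and b = 9: g(0) = 4 and g(9) = 12·9 + 4 = 112 ≡ 4 (mod 54).
So g(0) = g(9) while 0 ≠ 9, thus g is not injective, hence not bijective.
Since g is not bijective, we find the least positive k with g(k) = g(0): this means 12k ≡ 0 (mod 54), i.e. 54 ∣ 12k. Since gcd(12, 54) = 6, dividing through by 6 this holds exactly when 9 ∣ 2k, and as gcd(2, 9) = 1, exactly when 9 ∣ k.
The smallest positive such k is 9.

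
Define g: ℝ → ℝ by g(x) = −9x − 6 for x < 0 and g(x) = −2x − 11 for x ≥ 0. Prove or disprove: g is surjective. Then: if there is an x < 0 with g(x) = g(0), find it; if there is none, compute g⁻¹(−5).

Both pieces are strictly decreasing (slopes −9 and −2), so each is injective on its own interval.
The left piece maps (−∞, 0) onto (−6, ∞); the right piece maps [0, ∞) onto (−∞, −11].
The union (−6, ∞) ∪ (−∞, −11] omits the interval between −6 and −11; in particular −6 has no preimage. So g is not surjective.
Because the two images are disjoint, no x < 0 has g(x) = g(0), so we compute g⁻¹(−5): −5 lies in (−6, ∞), so solve −9x − 6 = −5: x = (−5 + 6)/(−9) = −1/9.

-1/9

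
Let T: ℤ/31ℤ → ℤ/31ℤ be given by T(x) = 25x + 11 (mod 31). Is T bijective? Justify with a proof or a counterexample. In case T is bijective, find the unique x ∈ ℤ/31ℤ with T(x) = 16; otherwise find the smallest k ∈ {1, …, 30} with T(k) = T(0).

If T(u) = T(v), then 25u ≡ 25v (mod 31). Because gcd(25, 31) = 1, we may cancel 25 to get u ≡ v (mod 31).
We now compute 25⁻¹ mod 31 explicitly. Euclid's algorithm: 31 = 1·25 + 6, 25 = 4·6 + 1; back-substituting gives 1 = 5·25 − 4·31, so 25⁻¹ ≡ 5 (mod 31).
For any y ∈ ℤ/31ℤ, x = 5(y − 11) mod 31 satisfies T(x) = 25·5(y − 11) + 11 ≡ y (since 25·5 ≡ 1 mod 31). So every y has a preimage.
Hence T is bijective.
Since T is bijective, we compute T⁻¹(16): solve 25x + 11 ≡ 16 (mod 31), i.e. 25x ≡ 5 (mod 31).
Multiplying by 25⁻¹ = 5 gives x ≡ 5·5 = 25 ≡ 25 (mod 31).
Check: T(25) = 25·25 + 11 = 636 = 20·31 + 16 ≡ 16 (mod 31).

25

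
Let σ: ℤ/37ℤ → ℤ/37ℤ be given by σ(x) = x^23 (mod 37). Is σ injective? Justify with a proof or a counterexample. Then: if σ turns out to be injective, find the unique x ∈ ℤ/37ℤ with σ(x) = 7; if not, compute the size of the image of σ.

Since 37 is prime, the nonzero elements of ℤ/37ℤ form a cyclic group of order 36.
As gcd(23, 36) = 1, raising to the 23rd power is a bijection on this group: if u^23 ≡ v^23 then (uv^{−1})^23 = 1, and the only element of order dividing gcd(23, 36) = 1 is 1, so u = v.
With σ(0) = 0 this makes σ injective on all of ℤ/37ℤ, hence bijective (finite equal-size domain and codomain). In particular σ is injective.
Since σ is injective, we find the preimage of 7. The inverse of x ↦ x^23 on (ℤ/37ℤ)^× is x ↦ x^11, because 23·11 = 253 = 7·36 + 1 ≡ 1 (mod 36) and x^{36} = 1 for x ≠ 0 (Fermat). So σ⁻¹(7) = 7^11 mod 37.
Repeated squaring mod 37: 7^1 ≡ 7, 7^2 ≡ 7² = 49 ≡ 12, 7^4 ≡ 12² = 144 ≡ 33, 7^8 ≡ 33² = 1089 ≡ 16. Since 11 = 8 + 2 + 1, 7^11 ≡ 16·12·7: 16·12 = 192 ≡ 7, then 7·7 = 49 ≡ 12. So 7^11 ≡ 12 (mod 37).
Hence σ⁻¹(7) = 12.

12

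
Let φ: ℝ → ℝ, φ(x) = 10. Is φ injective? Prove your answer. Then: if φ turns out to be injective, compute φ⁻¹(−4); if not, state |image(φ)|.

φ(0) = 10 = φ(1) with 0 ≠ 1, so φ is not injective.
Since φ is not injective, we state |image(φ)|: the image of φ is {10}, which has 1 element.

1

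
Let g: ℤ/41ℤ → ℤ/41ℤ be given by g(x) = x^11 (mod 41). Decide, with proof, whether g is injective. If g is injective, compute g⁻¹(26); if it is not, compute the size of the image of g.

Since 41 is prime, the nonzero elements of ℤ/41ℤ form a cyclic group of order 40.
As gcd(11, 40) = 1, raising to the 11th power is a bijection on this group: if x_1^11 ≡ x_2^11 then (x_1x_2^{−1})^11 = 1, and the only element of order dividing gcd(11, 40) = 1 is 1, so x_1 = x_2.
With g(0) = 0 this makes g injective on all of ℤ/41ℤ, hence bijective (finite equal-size domain and codomain). In particular g is injective.
Since g is injective, we find the preimage of 26. The inverse of x ↦ x^11 on (ℤ/41ℤ)^× is x ↦ x^11, because 11·11 = 121 = 3·40 + 1 ≡ 1 (mod 40) and x^{40} = 1 for x ≠ 0 (Fermat). So g⁻¹(26) = 26^11 mod 41.
Repeated squaring mod 41: 26^1 ≡ 26, 26^2 ≡ 26² = 676 ≡ 20, 26^4 ≡ 20² = 400 ≡ 31, 26^8 ≡ 31² = 961 ≡ 18. Since 11 = 8 + 2 + 1, 26^11 ≡ 18·20·26: 18·20 = 360 ≡ 32, then 32·26 = 832 ≡ 12. So 26^11 ≡ 12 (mod 41).
Hence g⁻¹(26) = 12.

12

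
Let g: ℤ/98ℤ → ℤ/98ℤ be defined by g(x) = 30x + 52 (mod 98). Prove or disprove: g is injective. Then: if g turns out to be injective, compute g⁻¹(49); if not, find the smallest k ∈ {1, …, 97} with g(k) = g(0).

We have gcd(30, 98) = 2 > 1. Taking s = 0 and t = 49: g(0) = 52 and g(49) = 30·49 + 52 = 1522 ≡ 52 (mod 98).
So g(0) = g(49) while 0 ≠ 49, therefore g is not injective.
Since g is not injective, we find the least positive k with g(k) = g(0): this means 30k ≡ 0 (mod 98), i.e. 98 ∣ 30k. Since gcd(30, 98) = 2, dividing through by 2 this holds exactly when 49 ∣ 15k, and as gcd(15, 49) = 1, exactly when 49 ∣ k.
The smallest positive such k is 49.

49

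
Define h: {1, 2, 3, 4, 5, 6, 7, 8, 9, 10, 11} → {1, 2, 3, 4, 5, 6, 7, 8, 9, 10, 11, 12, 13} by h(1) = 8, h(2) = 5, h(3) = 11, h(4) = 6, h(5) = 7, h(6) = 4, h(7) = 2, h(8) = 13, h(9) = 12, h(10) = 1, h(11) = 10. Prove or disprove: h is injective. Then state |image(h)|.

11

The values h(1), …, h(11) are 8, 5, 11, 6, 7, 4, 2, 13, 12, 1, 10 — all distinct.
So h(x_1) = h(x_2) only when x_1 = x_2, and h is injective.
The image of h is {1, 2, 4, 5, 6, 7, 8, 10, 11, 12, 13}, which has 11 elements.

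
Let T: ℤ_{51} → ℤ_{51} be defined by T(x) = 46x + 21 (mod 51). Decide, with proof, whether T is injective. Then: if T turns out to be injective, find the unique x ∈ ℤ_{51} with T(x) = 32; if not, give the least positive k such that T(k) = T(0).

If T(a) = T(b), then 46a ≡ 46b (mod 51). Because gcd(46, 51) = 1, we may cancel 46 to get a ≡ b (mod 51).
So T is injective.
We now compute 46⁻¹ mod 51 explicitly. Euclid's algorithm: 51 = 1·46 + 5, 46 = 9·5 + 1; back-substituting gives 1 = 10·46 − 9·51, so 46⁻¹ ≡ 10 (mod 51).
Since T is injective, we compute T⁻¹(32): solve 46x + 21 ≡ 32 (mod 51), i.e. 46x ≡ 11 (mod 51).
Multiplying by 46⁻¹ = 10 gives x ≡ 10·11 = 110 = 2·51 + 8 ≡ 8 (mod 51).
Check: T(8) = 46·8 + 21 = 389 = 7·51 + 32 ≡ 32 (mod 51).

8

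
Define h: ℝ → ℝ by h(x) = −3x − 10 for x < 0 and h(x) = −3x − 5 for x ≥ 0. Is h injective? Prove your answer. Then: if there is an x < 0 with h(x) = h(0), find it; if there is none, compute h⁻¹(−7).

Both pieces are strictly decreasing (slopes −3 and −3), so each is injective on its own interval.
The left piece maps (−∞, 0) onto (−10, ∞); the right piece maps [0, ∞) onto (−∞, −5].
These images overlap. In particular h(0) = −5 (right piece), and solving −3x − 10 = −5 on the left piece gives x = −5/3 < 0.
So h(−5/3) = h(0) with −5/3 ≠ 0, and h is not injective. This x = −5/3 is the requested value below 0.

-5/3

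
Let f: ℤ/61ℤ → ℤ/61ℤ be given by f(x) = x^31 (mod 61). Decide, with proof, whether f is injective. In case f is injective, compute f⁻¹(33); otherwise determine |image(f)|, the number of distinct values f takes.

28

Since 61 is prime, the nonzero elements of ℤ/61ℤ form a cyclic group of order 60.
As gcd(31, 60) = 1, raising to the 31st power is a bijection on this group: if s^31 ≡ t^31 then (st^{−1})^31 = 1, and the only element of order dividing gcd(31, 60) = 1 is 1, so s = t.
With f(0) = 0 this makes f injective on all of ℤ/61ℤ, hence bijective (finite equal-size domain and codomain). In particular f is injective.
Since f is injective, we find the preimage of 33. The inverse of x ↦ x^31 on (ℤ/61ℤ)^× is x ↦ x^31, because 31·31 = 961 = 16·60 + 1 ≡ 1 (mod 60) and x^{60} = 1 for x ≠ 0 (Fermat). So f⁻¹(33) = 33^31 mod 61.
Repeated squaring mod 61: 33^1 ≡ 33, 33^2 ≡ 33² = 1089 ≡ 52, 33^4 ≡ 52² = 2704 ≡ 20, 33^8 ≡ 20² = 400 ≡ 34, 33^16 ≡ 34² = 1156 ≡ 58. Since 31 = 16 + 8 + 4 + 2 + 1, 33^31 ≡ 58·34·20·52·33: 58·34 = 1972 ≡ 20, then 20·20 = 400 ≡ 34, then 34·52 = 1768 ≡ 60, then 60·33 = 1980 ≡ 28. So 33^31 ≡ 28 (mod 61).
Hence f⁻¹(33) = 28.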